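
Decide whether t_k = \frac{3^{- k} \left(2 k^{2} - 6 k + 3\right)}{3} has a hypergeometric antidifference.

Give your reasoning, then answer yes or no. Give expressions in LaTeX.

Step 1: r(k) = (2*k**2 - 2*k - 1)/(3*(2*k**2 - 6*k + 3)).
Gosper form: A/B · C(k+1)/C(k) with A=1/3, B=1, C=k**2 - 3*k + 3/2.
Need (1/3)·f(k+1) − (1)·f(k) = k**2 - 3*k + 3/2.
d = 2 from the (0,0,2) case.
Match coefficients ⇒ f(k) = -3*(k - 1)**2/2.
Get s_k = R·t_k = (-k**2 + 2*k - 1)/3**k with R(k) = B(k−1)f(k)/C(k) = -3*(k - 1)**2/(2*k**2 - 6*k + 3).
s_(k+1) − s_k = (2*k**2 - 6*k + 3)/(3*3**k) = t_k.

Yes. s_k = 3^{- k} \left(- k^{2} + 2 k - 1\right).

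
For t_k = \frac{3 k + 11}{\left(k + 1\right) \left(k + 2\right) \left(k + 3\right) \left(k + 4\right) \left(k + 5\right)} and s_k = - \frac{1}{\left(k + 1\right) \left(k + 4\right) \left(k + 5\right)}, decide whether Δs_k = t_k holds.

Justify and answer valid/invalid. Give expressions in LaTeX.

s_(k+1) = -1/((k + 2)*(k + 5)*(k + 6))
s_(k+1) − s_k = (3*k + 8)/(k**5 + 18*k**4 + 121*k**3 + 372*k**2 + 508*k + 240)
(s_(k+1) − s_k) − t_k = 6*(-2*k - 7)/(k**6 + 21*k**5 + 175*k**4 + 735*k**3 + 1624*k**2 + 1764*k + 720)

Invalid: residual \frac{6 \left(- 2 k - 7\right)}{k^{6} + 21 k^{5} + 175 k^{4} + 735 k^{3} + 1624 k^{2} + 1764 k + 720} ≠ 0.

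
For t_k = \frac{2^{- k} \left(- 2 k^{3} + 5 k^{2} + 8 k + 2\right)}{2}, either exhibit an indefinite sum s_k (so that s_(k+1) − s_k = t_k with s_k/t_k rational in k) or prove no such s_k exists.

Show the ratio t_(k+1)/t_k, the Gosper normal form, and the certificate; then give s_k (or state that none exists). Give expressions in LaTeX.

r(k) = (2*k**3 + k**2 - 12*k - 13)/(2*(2*k**3 - 5*k**2 - 8*k - 2)) after simplifying.
Gosper form: A/B · C(k+1)/C(k) with A=1/2, B=1, C=k**3 - 5*k**2/2 - 4*k - 1.
Key eq: (1/2)·f(k+1) = (1)·f(k) + (k**3 - 5*k**2/2 - 4*k - 1).
deg f ≤ 3 (via 0,0,3).
Match coefficients ⇒ f(k) = -(k + 1)*(2*k**2 - k + 1).
So s_k = (B(k−1)f/C)·t_k = (-2*(k + 1)*(2*k**2 - k + 1)/(2*k**3 - 5*k**2 - 8*k - 2))·t_k = (2*k**3 + k**2 + 1)/2**k.
Δs = (-2*k**3 + 5*k**2 + 8*k + 2)/(2*2**k), as required.

s_k = 2^{- k} \left(2 k^{3} + k^{2} + 1\right)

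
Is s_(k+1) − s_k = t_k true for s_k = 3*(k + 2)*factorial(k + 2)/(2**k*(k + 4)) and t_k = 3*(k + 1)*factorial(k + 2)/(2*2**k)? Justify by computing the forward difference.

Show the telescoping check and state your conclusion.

Invalid: residual -3*(k**2 + 5*k + 2)*factorial(k + 2)/(2**k*(k + 4)*(k + 5)) ≠ 0.

s_(k+1) = 3*(k + 3)*factorial(k + 3)/(2*2**k*(k + 5))
s_(k+1) − s_k = 3*(k**3 + 8*k**2 + 19*k + 16)*factorial(k + 2)/(2*2**k*(k + 4)*(k + 5))
(s_(k+1) − s_k) − t_k = -3*(k**2 + 5*k + 2)*factorial(k + 2)/(2**k*(k + 4)*(k + 5))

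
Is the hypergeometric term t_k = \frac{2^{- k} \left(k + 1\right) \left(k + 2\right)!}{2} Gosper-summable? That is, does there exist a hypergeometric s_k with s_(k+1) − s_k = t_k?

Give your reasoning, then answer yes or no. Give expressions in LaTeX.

Yes. s_k = 2^{- k} \left(k + 2\right)!.

t_(k+1)/t_k = (k + 2)*(k + 3)/(2*(k + 1)).
Take A(k)=k/2 + 3/2, B(k)=1, C(k)=k + 1.
Set up (k/2 + 3/2)·f(k+1) − (1)·f(k) − (k + 1) = 0.
d = 0 from the (1,0,1) case.
Coefficient equations give f(k) = 2.
Then R = B(k−1)f/C = 2/(k + 1), so s_k = R(k)·t_k = factorial(k + 2)/2**k.
Check: Δs_k = (k + 1)*factorial(k + 2)/(2*2**k). ✓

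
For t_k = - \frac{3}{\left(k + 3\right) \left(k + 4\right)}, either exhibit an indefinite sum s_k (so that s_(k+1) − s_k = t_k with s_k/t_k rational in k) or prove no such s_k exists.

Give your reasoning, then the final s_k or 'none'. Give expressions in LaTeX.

t_(k+1)/t_k = (k + 3)/(k + 5).
Normal form (A,B,C) = (k + 3, k + 5, 1).
f must satisfy (k + 3)·f(k+1) − (k + 4)·f(k) = 1.
deg f ≤ 1 (via 1,1,0).
A polynomial solution: f(k) = k/3.
Then R = B(k−1)f/C = k*(k + 4)/3, so s_k = R(k)·t_k = -k/(k + 3).
Check: Δs_k = -3/(k**2 + 7*k + 12). ✓

s_k = - \frac{k}{k + 3}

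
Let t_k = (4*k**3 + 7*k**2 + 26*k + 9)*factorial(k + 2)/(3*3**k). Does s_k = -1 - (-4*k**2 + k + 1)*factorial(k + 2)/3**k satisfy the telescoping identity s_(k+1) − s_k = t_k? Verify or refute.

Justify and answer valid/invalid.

Valid: the claim telescopes to t_k.

s_(k+1) = -3**(-k - 1)*(k - 4*(k + 1)**2 + 2)*factorial(k + 3) - 1
s_(k+1) − s_k = (4*k**3 + 7*k**2 + 26*k + 9)*factorial(k + 2)/(3*3**k)
(s_(k+1) − s_k) − t_k = 0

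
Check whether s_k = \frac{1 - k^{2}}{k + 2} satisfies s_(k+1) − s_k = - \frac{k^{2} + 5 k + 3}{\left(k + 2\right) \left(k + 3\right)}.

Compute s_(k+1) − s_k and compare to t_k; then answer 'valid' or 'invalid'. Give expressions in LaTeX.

valid; difference matches t_k

s_(k+1) = (1 - (k + 1)**2)/(k + 3)
s_(k+1) − s_k = (-k**2 - 5*k - 3)/(k**2 + 5*k + 6)
(s_(k+1) − s_k) − t_k = 0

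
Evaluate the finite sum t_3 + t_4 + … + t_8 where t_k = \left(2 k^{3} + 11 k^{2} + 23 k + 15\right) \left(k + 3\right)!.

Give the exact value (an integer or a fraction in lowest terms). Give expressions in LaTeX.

Σ = 82388259360

The ratio is (2*k**4 + 25*k**3 + 119*k**2 + 255*k + 204)/(2*k**3 + 11*k**2 + 23*k + 15).
Gosper form: A/B · C(k+1)/C(k) with A=k + 4, B=1, C=k**3 + 11*k**2/2 + 23*k/2 + 15/2.
Set up (k + 4)·f(k+1) − (1)·f(k) − (k**3 + 11*k**2/2 + 23*k/2 + 15/2) = 0.
deg f ≤ 2 (via 1,0,3).
Solving with deg f ≤ 2: f(k) = (2*k**2 + k + 1)/2.
Get s_k = R·t_k = (2*k**2 + k + 1)*factorial(k + 3) with R(k) = B(k−1)f(k)/C(k) = (2*k**2 + k + 1)/(2*k**3 + 11*k**2 + 23*k + 15).
Check: Δs_k = (2*k**3 + 11*k**2 + 23*k + 15)*factorial(k + 3). ✓
Telescoping: Σ = s_(9) − s_(3) = 82388275200 − (15840) = 82388259360.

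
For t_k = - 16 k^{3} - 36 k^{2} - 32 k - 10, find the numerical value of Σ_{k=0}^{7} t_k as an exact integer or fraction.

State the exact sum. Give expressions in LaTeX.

Σ = -18560

t_(k+1)/t_k = (8*k**3 + 42*k**2 + 76*k + 47)/(8*k**3 + 18*k**2 + 16*k + 5).
Normal form (A,B,C) = (1, 1, k**3 + 9*k**2/4 + 2*k + 5/8).
Key eq: (1)·f(k+1) = (1)·f(k) + (k**3 + 9*k**2/4 + 2*k + 5/8).
deg f ≤ 4 (via 0,0,3).
A polynomial solution: f(k) = k**2*(2*k**2 + 2*k + 1)/8.
R(k) = B(k−1)·f(k)/C(k) = k**2*(2*k**2 + 2*k + 1)/(8*k**3 + 18*k**2 + 16*k + 5); s_k = R·t_k = k**2*(-4*k**2 - 4*k - 2).
Verify: -16*k**3 - 36*k**2 - 32*k - 10 matches t_k.
Σ_(k=0)^(7) t_k = s_(8) − s_(0) = -18560 − (0) = -18560.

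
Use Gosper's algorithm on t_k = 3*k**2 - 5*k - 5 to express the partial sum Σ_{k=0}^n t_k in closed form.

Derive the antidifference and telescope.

t_(k+1)/t_k = (3*k**2 + k - 7)/(3*k**2 - 5*k - 5).
A = 1, B = 1, C = k**2 - 5*k/3 - 5/3.
Need (1)·f(k+1) − (1)·f(k) = k**2 - 5*k/3 - 5/3.
d = 3 from the (0,0,2) case.
A polynomial solution: f(k) = k*(k**2 - 4*k - 2)/3.
Then R = B(k−1)f/C = k*(k**2 - 4*k - 2)/(3*k**2 - 5*k - 5), so s_k = R(k)·t_k = k*(k**2 - 4*k - 2).
Check: Δs_k = 3*k**2 - 5*k - 5. ✓
Evaluate: s_(n+1) = n**3 - n**2 - 7*n - 5; subtract s_(0) = 0 ⇒ S(n) = n**3 - n**2 - 7*n - 5.

S(n) = n**3 - n**2 - 7*n - 5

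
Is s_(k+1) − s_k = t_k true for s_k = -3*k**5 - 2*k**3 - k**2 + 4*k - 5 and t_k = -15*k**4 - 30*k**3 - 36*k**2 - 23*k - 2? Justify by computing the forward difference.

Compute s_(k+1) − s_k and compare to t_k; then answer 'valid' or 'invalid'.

Valid — Δs_k = t_k.

s_(k+1) = 4*k - 3*(k + 1)**5 - 2*(k + 1)**3 - (k + 1)**2 - 1
s_(k+1) − s_k = -15*k**4 - 30*k**3 - 36*k**2 - 23*k - 2
(s_(k+1) − s_k) − t_k = 0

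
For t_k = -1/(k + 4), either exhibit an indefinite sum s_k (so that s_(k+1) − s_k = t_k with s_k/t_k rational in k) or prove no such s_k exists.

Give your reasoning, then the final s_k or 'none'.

The ratio is (k + 4)/(k + 5).
So A=k + 4 and B=k + 5, with C=1.
f must satisfy (k + 4)·f(k+1) − (k + 4)·f(k) = 1.
deg f ≤ 0 (via 1,1,0).
Generic f = c0 gives residual -1; -1 = 0 cannot hold, so t_k is not Gosper-summable.

no hypergeometric antidifference exists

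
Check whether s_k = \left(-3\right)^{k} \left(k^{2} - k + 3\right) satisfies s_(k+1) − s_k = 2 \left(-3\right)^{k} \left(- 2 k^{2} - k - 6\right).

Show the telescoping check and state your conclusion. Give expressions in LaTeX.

Valid — Δs_k = t_k.

s_(k+1) = (-3)**(k + 1)*(k**2 + k + 3)
s_(k+1) − s_k = 2*(-3)**k*(-2*k**2 - k - 6)
(s_(k+1) − s_k) − t_k = 0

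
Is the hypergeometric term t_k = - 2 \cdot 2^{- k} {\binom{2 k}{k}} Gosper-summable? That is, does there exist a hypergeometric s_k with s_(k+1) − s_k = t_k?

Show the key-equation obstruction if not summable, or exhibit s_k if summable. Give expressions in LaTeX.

r(k) = (2*k + 1)/(k + 1) after simplifying.
Normal form (A,B,C) = (2*k + 1, k + 1, 1).
Set up (2*k + 1)·f(k+1) − (k)·f(k) − (1) = 0.
deg f ≤ -1 (via 1,1,0).
Negative degree bound (-1): no f exists, t_k not Gosper-summable.

No — negative degree bound, so no certificate f.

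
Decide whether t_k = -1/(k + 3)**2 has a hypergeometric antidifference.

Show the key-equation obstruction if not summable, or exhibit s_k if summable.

No; the coefficient equations for f are inconsistent.

Compute t_(k+1)/t_k: get (k + 3)**2/(k + 4)**2.
So A=k**2 + 6*k + 9 and B=k**2 + 8*k + 16, with C=1.
Key eq: (k**2 + 6*k + 9)·f(k+1) = (k**2 + 6*k + 9)·f(k) + (1).
Degrees (2,2,0) ⇒ d ≤ 0.
Write f(k) = c0. Then LHS − RHS = -1, requiring -1 = 0: contradictory. No certificate.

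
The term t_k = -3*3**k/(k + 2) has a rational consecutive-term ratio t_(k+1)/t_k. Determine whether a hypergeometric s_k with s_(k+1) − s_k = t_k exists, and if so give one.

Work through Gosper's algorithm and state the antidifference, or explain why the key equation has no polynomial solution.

The ratio is 3*(k + 2)/(k + 3).
Factor: A=3*k + 6; B=k + 3; C=1.
Solve (3*k + 6)·f(k+1) − (k + 2)·f(k) = 1.
From deg A=1, deg B=1, deg C=0: d=-1.
d = -1 < 0 ⇒ no nonzero polynomial f; not summable.

no hypergeometric antidifference exists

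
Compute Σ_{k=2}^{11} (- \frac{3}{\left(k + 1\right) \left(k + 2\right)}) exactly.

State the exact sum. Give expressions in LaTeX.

Σ = -10/13

The ratio is (k + 1)/(k + 3).
Normal form (A,B,C) = (k + 1, k + 3, 1).
f must satisfy (k + 1)·f(k+1) − (k + 2)·f(k) = 1.
Degrees (1,1,0) ⇒ d ≤ 1.
A polynomial solution: f(k) = k.
Get s_k = R·t_k = -3*k/(k + 1) with R(k) = B(k−1)f(k)/C(k) = k*(k + 2).
s_(k+1) − s_k = -3/(k**2 + 3*k + 2) = t_k.
Evaluate s at k=12 and k=2: -36/13 and -2; difference -10/13.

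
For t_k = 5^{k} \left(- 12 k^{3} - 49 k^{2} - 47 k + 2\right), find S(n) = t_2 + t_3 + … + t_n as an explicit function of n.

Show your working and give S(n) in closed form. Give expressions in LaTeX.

S(n) = - 15 \cdot 5^{n} n^{3} - 50 \cdot 5^{n} n^{2} - 45 \cdot 5^{n} n + 5 \cdot 5^{n} + 525

The ratio is 5*(12*k**3 + 85*k**2 + 181*k + 106)/(12*k**3 + 49*k**2 + 47*k - 2).
Normal form (A,B,C) = (5, 1, k**3 + 49*k**2/12 + 47*k/12 - 1/6).
Solve (5)·f(k+1) − (1)·f(k) = k**3 + 49*k**2/12 + 47*k/12 - 1/6.
Bound: deg f ≤ 3.
Solving with deg f ≤ 3: f(k) = (3*k**3 + k**2 - 2*k - 3)/12.
Then R = B(k−1)f/C = (3*k**3 + k**2 - 2*k - 3)/(12*k**3 + 49*k**2 + 47*k - 2), so s_k = R(k)·t_k = 5**k*(-3*k**3 - k**2 + 2*k + 3).
Δs = 5**k*(-12*k**3 - 49*k**2 - 47*k + 2), as required.
Evaluate: s_(n+1) = 5**(n + 1)*(-3*n**3 - 10*n**2 - 9*n + 1); subtract s_(2) = -525 ⇒ S(n) = -15*5**n*n**3 - 50*5**n*n**2 - 45*5**n*n + 5*5**n + 525.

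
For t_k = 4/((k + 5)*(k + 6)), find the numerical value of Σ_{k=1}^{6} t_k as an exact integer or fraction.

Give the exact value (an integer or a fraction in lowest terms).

Σ = 1/3

Step 1: r(k) = (k + 5)/(k + 7).
Normal form (A,B,C) = (k + 5, k + 7, 1).
Key eq: (k + 5)·f(k+1) = (k + 6)·f(k) + (1).
Degrees (1,1,0) ⇒ d ≤ 1.
Solving with deg f ≤ 1: f(k) = k/5.
So s_k = (B(k−1)f/C)·t_k = (k*(k + 6)/5)·t_k = 4*k/(5*(k + 5)).
Check: Δs_k = 4/(k**2 + 11*k + 30). ✓
Evaluate s at k=7 and k=1: 7/15 and 2/15; difference 1/3.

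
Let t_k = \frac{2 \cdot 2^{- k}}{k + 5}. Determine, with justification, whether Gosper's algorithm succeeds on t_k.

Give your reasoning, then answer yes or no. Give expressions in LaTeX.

Step 1: r(k) = (k + 5)/(2*(k + 6)).
Factor: A=k/2 + 5/2; B=k + 6; C=1.
Need (k/2 + 5/2)·f(k+1) − (k + 5)·f(k) = 1.
From deg A=1, deg B=1, deg C=0: d=-1.
Bound -1 < 0, so the key equation has no polynomial solution.

No — negative degree bound, so no certificate f.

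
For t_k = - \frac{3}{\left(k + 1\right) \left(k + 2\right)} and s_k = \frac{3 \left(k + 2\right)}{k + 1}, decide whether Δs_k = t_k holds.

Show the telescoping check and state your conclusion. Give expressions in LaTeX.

s_(k+1) = 3*(k + 3)/(k + 2)
s_(k+1) − s_k = -3/(k**2 + 3*k + 2)
(s_(k+1) − s_k) − t_k = 0

valid; difference matches t_k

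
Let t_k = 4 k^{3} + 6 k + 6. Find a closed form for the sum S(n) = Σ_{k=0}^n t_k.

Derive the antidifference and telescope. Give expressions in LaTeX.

S(n) = n^{4} + 2 n^{3} + 4 n^{2} + 9 n + 6

Step 1: r(k) = (3*k + 2*(k + 1)**3 + 6)/(2*k**3 + 3*k + 3).
Take A(k)=1, B(k)=1, C(k)=k**3 + 3*k/2 + 3/2.
Key eq: (1)·f(k+1) = (1)·f(k) + (k**3 + 3*k/2 + 3/2).
d = 4 from the (0,0,3) case.
A polynomial solution: f(k) = k*(k**3 - 2*k**2 + 4*k + 3)/4.
Get s_k = R·t_k = k*(k**3 - 2*k**2 + 4*k + 3) with R(k) = B(k−1)f(k)/C(k) = k*(k**3 - 2*k**2 + 4*k + 3)/(2*(2*k**3 + 3*k + 3)).
Check: Δs_k = 4*k**3 + 6*k + 6. ✓
Telescope: S(n) = s_(n+1) − s_(0) = n**4 + 2*n**3 + 4*n**2 + 9*n + 6 − (0) = n**4 + 2*n**3 + 4*n**2 + 9*n + 6.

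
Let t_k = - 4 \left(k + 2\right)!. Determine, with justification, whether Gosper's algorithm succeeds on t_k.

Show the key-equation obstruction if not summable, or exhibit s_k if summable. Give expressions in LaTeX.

Step 1: r(k) = k + 3.
Factor: A=k + 3; B=1; C=1.
Key eq: (k + 3)·f(k+1) = (1)·f(k) + (1).
Degrees (1,0,0) ⇒ d ≤ -1.
Negative degree bound (-1): no f exists, t_k not Gosper-summable.

No — negative degree bound, so no certificate f.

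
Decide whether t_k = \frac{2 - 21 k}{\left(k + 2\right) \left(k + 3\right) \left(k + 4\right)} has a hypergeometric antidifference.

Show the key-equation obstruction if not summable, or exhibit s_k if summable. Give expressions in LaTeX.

Ratio r(k) = (k + 2)*(21*k + 19)/((k + 5)*(21*k - 2)).
Take A(k)=k + 2, B(k)=k + 5, C(k)=k - 2/21.
Key eq: (k + 2)·f(k+1) = (k + 4)·f(k) + (k - 2/21).
Bound: deg f ≤ 2.
Coefficient equations give f(k) = k*(10*k - 13)/63.
Get s_k = R·t_k = k*(13 - 10*k)/(3*(k + 2)*(k + 3)) with R(k) = B(k−1)f(k)/C(k) = k*(k + 4)*(10*k - 13)/(3*(21*k - 2)).
Check: Δs_k = (2 - 21*k)/(k**3 + 9*k**2 + 26*k + 24). ✓

Yes. s_k = \frac{k \left(13 - 10 k\right)}{3 \left(k + 2\right) \left(k + 3\right)}.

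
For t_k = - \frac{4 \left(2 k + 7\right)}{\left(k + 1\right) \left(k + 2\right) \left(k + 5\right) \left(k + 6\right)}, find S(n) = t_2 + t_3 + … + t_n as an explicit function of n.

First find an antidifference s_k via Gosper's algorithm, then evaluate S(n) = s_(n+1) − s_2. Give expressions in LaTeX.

S(n) = \frac{4 \left(- n^{2} - 8 n + 9\right)}{21 \left(n^{2} + 8 n + 12\right)}

Ratio r(k) = (k + 1)*(k + 5)*(2*k + 9)/((k + 3)*(k + 7)*(2*k + 7)).
Factor: A=k + 1; B=k + 7; C=k**3 + 21*k**2/2 + 73*k/2 + 42.
Set up (k + 1)·f(k+1) − (k + 6)·f(k) − (k**3 + 21*k**2/2 + 73*k/2 + 42) = 0.
Bound: deg f ≤ 5.
Match coefficients ⇒ f(k) = k*(k + 2)*(k + 3)*(k + 4)*(k + 6)/10.
So s_k = (B(k−1)f/C)·t_k = (k*(k + 2)*(k + 6)**2/(5*(2*k + 7)))·t_k = 4*k*(-k - 6)/(5*(k**2 + 6*k + 5)).
Check: Δs_k = 4*(-2*k - 7)/(k**4 + 14*k**3 + 65*k**2 + 112*k + 60). ✓
Evaluate: s_(n+1) = 4*(-n**2 - 8*n - 7)/(5*(n**2 + 8*n + 12)); subtract s_(2) = -64/105 ⇒ S(n) = 4*(-n**2 - 8*n + 9)/(21*(n**2 + 8*n + 12)).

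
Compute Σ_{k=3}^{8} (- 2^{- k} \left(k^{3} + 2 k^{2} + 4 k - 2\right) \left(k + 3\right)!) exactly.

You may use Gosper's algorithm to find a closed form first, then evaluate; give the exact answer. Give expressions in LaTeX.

Compute t_(k+1)/t_k: get (k**4 + 9*k**3 + 31*k**2 + 49*k + 20)/(2*(k**3 + 2*k**2 + 4*k - 2)).
Normal form (A,B,C) = (k/2 + 2, 1, k**3 + 2*k**2 + 4*k - 2).
f must satisfy (k/2 + 2)·f(k+1) − (1)·f(k) = k**3 + 2*k**2 + 4*k - 2.
d = 2 from the (1,0,3) case.
Match coefficients ⇒ f(k) = 2*(k - 1)**2.
So s_k = (B(k−1)f/C)·t_k = (2*(k - 1)**2/(k**3 + 2*k**2 + 4*k - 2))·t_k = -2**(1 - k)*(k - 1)**2*factorial(k + 3).
Verify: -(k**3 + 2*k**2 + 4*k - 2)*factorial(k + 3)/2**k matches t_k.
Σ_(k=3)^(8) t_k = s_(9) − s_(3) = -119750400 − (-720) = -119749680.

Σ = -119749680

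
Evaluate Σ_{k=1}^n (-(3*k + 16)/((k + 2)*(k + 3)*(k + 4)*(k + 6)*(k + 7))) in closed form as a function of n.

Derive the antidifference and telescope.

S(n) = n*(-n**2 - 14*n - 61)/(84*(n**3 + 14*n**2 + 61*n + 84))

The ratio is (k + 2)*(k + 6)*(3*k + 19)/((k + 5)*(k + 8)*(3*k + 16)).
Factor: A=k + 2; B=k + 8; C=k**2 + 31*k/3 + 80/3.
Key eq: (k + 2)·f(k+1) = (k + 7)·f(k) + (k**2 + 31*k/3 + 80/3).
Bound: deg f ≤ 5.
Match coefficients ⇒ f(k) = k*(k + 4)*(k + 5)*(k**2 + 11*k + 36)/108.
Then R = B(k−1)f/C = k*(k + 4)*(k + 7)*(k**2 + 11*k + 36)/(36*(3*k + 16)), so s_k = R(k)·t_k = k*(-k**2 - 11*k - 36)/(36*(k**3 + 11*k**2 + 36*k + 36)).
s_(k+1) − s_k = (-3*k - 16)/(k**5 + 22*k**4 + 185*k**3 + 740*k**2 + 1404*k + 1008) = t_k.
Σ_(k=1)^n t_k = s_(n+1) − s_(1) = ((-n**3 - 14*n**2 - 61*n - 48)/(36*(n**3 + 14*n**2 + 61*n + 84))) − (-1/63), i.e. n*(-n**2 - 14*n - 61)/(84*(n**3 + 14*n**2 + 61*n + 84)).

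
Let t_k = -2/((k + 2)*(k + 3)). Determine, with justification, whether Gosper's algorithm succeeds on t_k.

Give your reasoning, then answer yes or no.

Yes. s_k = -k/(k + 2).

r(k) = (k + 2)/(k + 4) after simplifying.
So A=k + 2 and B=k + 4, with C=1.
Key eq: (k + 2)·f(k+1) = (k + 3)·f(k) + (1).
deg f ≤ 1 (via 1,1,0).
Coefficient equations give f(k) = k/2.
Get s_k = R·t_k = -k/(k + 2) with R(k) = B(k−1)f(k)/C(k) = k*(k + 3)/2.
Δs = -2/(k**2 + 5*k + 6), as required.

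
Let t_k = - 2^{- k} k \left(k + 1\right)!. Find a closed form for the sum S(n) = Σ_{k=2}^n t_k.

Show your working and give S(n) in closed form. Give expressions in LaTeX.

r(k) = (k + 1)*(k + 2)/(2*k) after simplifying.
Take A(k)=k/2 + 1, B(k)=1, C(k)=k.
Need (k/2 + 1)·f(k+1) − (1)·f(k) = k.
deg f ≤ 0 (via 1,0,1).
Match coefficients ⇒ f(k) = 2.
Then R = B(k−1)f/C = 2/k, so s_k = R(k)·t_k = -2**(1 - k)*factorial(k + 1).
s_(k+1) − s_k = -k*factorial(k + 1)/2**k = t_k.
Evaluate: s_(n+1) = -factorial(n + 2)/2**n; subtract s_(2) = -3 ⇒ S(n) = 3 - factorial(n + 2)/2**n.

S(n) = 3 - 2^{- n} \left(n + 2\right)!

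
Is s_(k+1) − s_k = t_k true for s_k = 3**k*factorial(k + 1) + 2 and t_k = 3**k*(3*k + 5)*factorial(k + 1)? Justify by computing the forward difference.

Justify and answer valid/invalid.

valid (s_(k+1) − s_k reduces to t_k)

s_(k+1) = 3**(k + 1)*factorial(k + 2) + 2
s_(k+1) − s_k = 3**k*(3*k + 5)*factorial(k + 1)
(s_(k+1) − s_k) − t_k = 0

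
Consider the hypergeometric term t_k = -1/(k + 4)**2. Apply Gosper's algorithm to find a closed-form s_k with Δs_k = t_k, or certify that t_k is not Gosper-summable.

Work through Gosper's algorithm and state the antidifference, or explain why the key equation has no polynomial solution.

t_(k+1)/t_k = (k + 4)**2/(k + 5)**2.
Gosper form: A/B · C(k+1)/C(k) with A=k**2 + 8*k + 16, B=k**2 + 10*k + 25, C=1.
Key eq: (k**2 + 8*k + 16)·f(k+1) = (k**2 + 8*k + 16)·f(k) + (1).
From deg A=2, deg B=2, deg C=0: d=0.
Put f(k) = c0: A·f(k+1) − B(k−1)·f(k) − C = -1; need -1 = 0 — inconsistent ⇒ no f, not summable.

none (Gosper's algorithm certifies no s_k)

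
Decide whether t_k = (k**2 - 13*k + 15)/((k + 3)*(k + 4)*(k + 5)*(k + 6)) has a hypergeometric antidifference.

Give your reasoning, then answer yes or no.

Yes. s_k = k*(k**2 - 8*k + 107)/(20*(k + 3)*(k + 4)*(k + 5)).

r(k) = (k + 3)*(-13*k + (k + 1)**2 + 2)/((k + 7)*(k**2 - 13*k + 15)) after simplifying.
Take A(k)=k + 3, B(k)=k + 7, C(k)=k**2 - 13*k + 15.
Need (k + 3)·f(k+1) − (k + 6)·f(k) = k**2 - 13*k + 15.
Degrees (1,1,2) ⇒ d ≤ 3.
Solve for f: f(k) = k*(k**2 - 8*k + 107)/20 (degree 3 ≤ 3).
R(k) = B(k−1)·f(k)/C(k) = k*(k + 6)*(k**2 - 8*k + 107)/(20*(k**2 - 13*k + 15)); s_k = R·t_k = k*(k**2 - 8*k + 107)/(20*(k + 3)*(k + 4)*(k + 5)).
Check: Δs_k = (k**2 - 13*k + 15)/(k**4 + 18*k**3 + 119*k**2 + 342*k + 360). ✓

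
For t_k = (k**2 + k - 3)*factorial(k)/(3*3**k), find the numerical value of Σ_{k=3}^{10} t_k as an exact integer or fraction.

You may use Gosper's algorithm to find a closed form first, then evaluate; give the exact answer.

Ratio r(k) = (k + 1)*(k + (k + 1)**2 - 2)/(3*(k**2 + k - 3)).
Normal form (A,B,C) = (k/3 + 1/3, 1, k**2 + k - 3).
Key eq: (k/3 + 1/3)·f(k+1) = (1)·f(k) + (k**2 + k - 3).
deg f ≤ 1 (via 1,0,2).
Match coefficients ⇒ f(k) = 3*(k + 2).
R(k) = B(k−1)·f(k)/C(k) = 3*(k + 2)/(k**2 + k - 3); s_k = R·t_k = (k + 2)*factorial(k)/3**k.
s_(k+1) − s_k = (k**2 + k - 3)*factorial(k)/(3*3**k) = t_k.
Evaluate s at k=11 and k=3: 6406400/2187 and 10/9; difference 6403970/2187.

Σ = 6403970/2187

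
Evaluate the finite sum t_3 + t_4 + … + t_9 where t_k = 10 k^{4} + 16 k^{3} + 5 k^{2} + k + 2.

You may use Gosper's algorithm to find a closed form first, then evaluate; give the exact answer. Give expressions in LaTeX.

The ratio is (10*k**4 + 56*k**3 + 113*k**2 + 99*k + 34)/(10*k**4 + 16*k**3 + 5*k**2 + k + 2).
Factor: A=1; B=1; C=k**4 + 8*k**3/5 + k**2/2 + k/10 + 1/5.
f must satisfy (1)·f(k+1) − (1)·f(k) = k**4 + 8*k**3/5 + k**2/2 + k/10 + 1/5.
d = 5 from the (0,0,4) case.
Match coefficients ⇒ f(k) = k*(k + 1)*(2*k**3 - 3*k**2 + 2)/10.
Get s_k = R·t_k = k*(2*k**4 - k**3 - 3*k**2 + 2*k + 2) with R(k) = B(k−1)f(k)/C(k) = k*(2*k**3 - 3*k**2 + 2)/(10*k**3 + 6*k**2 - k + 2).
s_(k+1) − s_k = 10*k**4 + 16*k**3 + 5*k**2 + k + 2 = t_k.
Sum = s_(10) − s_(3); s_(10) = 187220, s_(3) = 348 ⇒ 186872.

Σ = 186872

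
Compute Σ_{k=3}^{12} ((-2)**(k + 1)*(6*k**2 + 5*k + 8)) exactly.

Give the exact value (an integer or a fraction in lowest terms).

Compute t_(k+1)/t_k: get 2*(-6*k**2 - 17*k - 19)/(6*k**2 + 5*k + 8).
Factor: A=-2; B=1; C=k**2 + 5*k/6 + 4/3.
Set up (-2)·f(k+1) − (1)·f(k) − (k**2 + 5*k/6 + 4/3) = 0.
Degrees (0,0,2) ⇒ d ≤ 2.
A polynomial solution: f(k) = -(2*k**2 - k + 2)/6.
Get s_k = R·t_k = (-2)**(k + 1)*(-2*k**2 + k - 2) with R(k) = B(k−1)f(k)/C(k) = -(2*k**2 - k + 2)/(6*k**2 + 5*k + 8).
Δs = (-2)**(k + 1)*(6*k**2 + 5*k + 8), as required.
Telescoping: Σ = s_(13) − s_(3) = -5357568 − (-272) = -5357296.

Σ = -5357296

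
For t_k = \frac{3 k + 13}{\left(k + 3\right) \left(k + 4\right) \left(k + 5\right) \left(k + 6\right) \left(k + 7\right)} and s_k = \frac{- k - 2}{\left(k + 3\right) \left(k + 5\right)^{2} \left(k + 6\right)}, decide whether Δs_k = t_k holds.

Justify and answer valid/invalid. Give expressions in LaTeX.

s_(k+1) = (-k - 3)/((k + 4)*(k + 6)**2*(k + 7))
s_(k+1) − s_k = (3*k**3 + 34*k**2 + 116*k + 111)/(k**7 + 36*k**6 + 550*k**5 + 4620*k**4 + 23029*k**3 + 68064*k**2 + 110340*k + 75600)
(s_(k+1) − s_k) − t_k = 3*(-4*k**2 - 39*k - 93)/(k**7 + 36*k**6 + 550*k**5 + 4620*k**4 + 23029*k**3 + 68064*k**2 + 110340*k + 75600)

Invalid: residual \frac{3 \left(- 4 k^{2} - 39 k - 93\right)}{k^{7} + 36 k^{6} + 550 k^{5} + 4620 k^{4} + 23029 k^{3} + 68064 k^{2} + 110340 k + 75600} ≠ 0.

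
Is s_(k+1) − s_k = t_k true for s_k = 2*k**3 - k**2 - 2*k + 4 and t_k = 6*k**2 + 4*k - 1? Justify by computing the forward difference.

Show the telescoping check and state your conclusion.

s_(k+1) = 2*k**3 + 5*k**2 + 2*k + 3
s_(k+1) − s_k = 6*k**2 + 4*k - 1
(s_(k+1) − s_k) − t_k = 0

valid (s_(k+1) − s_k reduces to t_k)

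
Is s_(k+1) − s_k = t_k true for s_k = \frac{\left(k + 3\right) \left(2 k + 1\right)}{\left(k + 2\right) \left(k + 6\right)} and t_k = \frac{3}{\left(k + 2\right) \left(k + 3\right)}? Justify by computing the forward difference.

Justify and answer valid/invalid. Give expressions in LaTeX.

Invalid: residual \frac{3 \left(2 k^{2} + 4 k - 15\right)}{k^{4} + 18 k^{3} + 113 k^{2} + 288 k + 252} ≠ 0.

s_(k+1) = (k + 4)*(2*k + 3)/((k + 3)*(k + 7))
s_(k+1) − s_k = 3*(3*k**2 + 17*k + 27)/(k**4 + 18*k**3 + 113*k**2 + 288*k + 252)
(s_(k+1) − s_k) − t_k = 3*(2*k**2 + 4*k - 15)/(k**4 + 18*k**3 + 113*k**2 + 288*k + 252)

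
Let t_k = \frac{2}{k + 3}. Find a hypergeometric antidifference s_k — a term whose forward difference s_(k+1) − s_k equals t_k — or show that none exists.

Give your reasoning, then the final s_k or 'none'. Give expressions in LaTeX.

none — t_k is not Gosper-summable

r(k) = (k + 3)/(k + 4) after simplifying.
So A=k + 3 and B=k + 4, with C=1.
Set up (k + 3)·f(k+1) − (k + 3)·f(k) − (1) = 0.
deg f ≤ 0 (via 1,1,0).
f = c0 ⇒ A·f(k+1) − B(k−1)·f(k) − C = -1. The system {-1 = 0} is inconsistent; no antidifference.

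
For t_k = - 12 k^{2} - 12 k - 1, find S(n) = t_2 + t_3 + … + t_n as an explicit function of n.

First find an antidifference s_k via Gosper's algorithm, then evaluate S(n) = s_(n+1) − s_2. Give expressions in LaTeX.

t_(k+1)/t_k = (12*k**2 + 36*k + 25)/(12*k**2 + 12*k + 1).
Factor: A=1; B=1; C=k**2 + k + 1/12.
Solve (1)·f(k+1) − (1)·f(k) = k**2 + k + 1/12.
Bound: deg f ≤ 3.
A polynomial solution: f(k) = k*(4*k**2 - 3)/12.
So s_k = (B(k−1)f/C)·t_k = (k*(4*k**2 - 3)/(12*k**2 + 12*k + 1))·t_k = k*(3 - 4*k**2).
s_(k+1) − s_k = -12*k**2 - 12*k - 1 = t_k.
Σ_(k=2)^n t_k = s_(n+1) − s_(2) = (-4*n**3 - 12*n**2 - 9*n - 1) − (-26), i.e. -4*n**3 - 12*n**2 - 9*n + 25.

S(n) = - 4 n^{3} - 12 n^{2} - 9 n + 25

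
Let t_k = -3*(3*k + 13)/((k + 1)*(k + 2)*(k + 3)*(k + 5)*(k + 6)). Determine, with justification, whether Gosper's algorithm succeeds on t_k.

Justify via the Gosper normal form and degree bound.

t_(k+1)/t_k = (k + 1)*(k + 5)*(3*k + 16)/((k + 4)*(k + 7)*(3*k + 13)).
Gosper form: A/B · C(k+1)/C(k) with A=k + 1, B=k + 7, C=k**2 + 25*k/3 + 52/3.
f must satisfy (k + 1)·f(k+1) − (k + 6)·f(k) = k**2 + 25*k/3 + 52/3.
From deg A=1, deg B=1, deg C=2: d=5.
Solve for f: f(k) = k*(k + 3)*(k + 4)*(k**2 + 8*k + 17)/30 (degree 5 ≤ 5).
Get s_k = R·t_k = 3*k*(-k**2 - 8*k - 17)/(10*(k**3 + 8*k**2 + 17*k + 10)) with R(k) = B(k−1)f(k)/C(k) = k*(k + 3)*(k + 6)*(k**2 + 8*k + 17)/(10*(3*k + 13)).
Check: Δs_k = 3*(-3*k - 13)/(k**5 + 17*k**4 + 107*k**3 + 307*k**2 + 396*k + 180). ✓

Yes. s_k = 3*k*(-k**2 - 8*k - 17)/(10*(k**3 + 8*k**2 + 17*k + 10)).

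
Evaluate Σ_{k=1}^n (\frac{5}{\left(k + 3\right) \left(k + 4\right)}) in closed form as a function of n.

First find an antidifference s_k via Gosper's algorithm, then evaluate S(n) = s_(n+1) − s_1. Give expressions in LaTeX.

The ratio is (k + 3)/(k + 5).
So A=k + 3 and B=k + 5, with C=1.
Solve (k + 3)·f(k+1) − (k + 4)·f(k) = 1.
Degrees (1,1,0) ⇒ d ≤ 1.
Solve for f: f(k) = k/3 (degree 1 ≤ 1).
Certificate R = B(k−1)f/C = k*(k + 4)/3 gives s_k = 5*k/(3*(k + 3)).
Check: Δs_k = 5/(k**2 + 7*k + 12). ✓
Telescope: S(n) = s_(n+1) − s_(1) = 5*(n + 1)/(3*(n + 4)) − (5/12) = 5*n/(4*(n + 4)).

S(n) = \frac{5 n}{4 \left(n + 4\right)}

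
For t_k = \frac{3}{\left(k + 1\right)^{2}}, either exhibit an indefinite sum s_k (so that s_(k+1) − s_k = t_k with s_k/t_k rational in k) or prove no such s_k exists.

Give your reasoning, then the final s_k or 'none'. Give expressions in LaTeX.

t_(k+1)/t_k = (k + 1)**2/(k + 2)**2.
Take A(k)=k**2 + 2*k + 1, B(k)=k**2 + 4*k + 4, C(k)=1.
Key eq: (k**2 + 2*k + 1)·f(k+1) = (k**2 + 2*k + 1)·f(k) + (1).
d = 0 from the (2,2,0) case.
Put f(k) = c0: A·f(k+1) − B(k−1)·f(k) − C = -1; need -1 = 0 — inconsistent ⇒ no f, not summable.

none — t_k is not Gosper-summable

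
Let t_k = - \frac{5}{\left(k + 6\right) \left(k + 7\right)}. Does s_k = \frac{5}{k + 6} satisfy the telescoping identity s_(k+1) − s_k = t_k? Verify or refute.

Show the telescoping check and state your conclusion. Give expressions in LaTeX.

s_(k+1) = 5/(k + 7)
s_(k+1) − s_k = -5/((k + 6)*(k + 7))
(s_(k+1) − s_k) − t_k = 0

valid (s_(k+1) − s_k reduces to t_k)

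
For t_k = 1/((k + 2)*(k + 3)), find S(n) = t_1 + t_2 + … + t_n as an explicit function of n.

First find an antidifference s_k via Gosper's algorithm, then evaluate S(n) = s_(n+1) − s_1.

S(n) = n/(3*(n + 3))

Step 1: r(k) = (k + 2)/(k + 4).
A = k + 2, B = k + 4, C = 1.
Key eq: (k + 2)·f(k+1) = (k + 3)·f(k) + (1).
Bound: deg f ≤ 1.
Coefficient equations give f(k) = k/2.
So s_k = (B(k−1)f/C)·t_k = (k*(k + 3)/2)·t_k = k/(2*(k + 2)).
s_(k+1) − s_k = 1/(k**2 + 5*k + 6) = t_k.
Σ_(k=1)^n t_k = s_(n+1) − s_(1) = ((n + 1)/(2*(n + 3))) − (1/6), i.e. n/(3*(n + 3)).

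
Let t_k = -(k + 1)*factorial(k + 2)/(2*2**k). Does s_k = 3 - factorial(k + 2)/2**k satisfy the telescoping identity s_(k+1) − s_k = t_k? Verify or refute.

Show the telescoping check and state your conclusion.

valid (s_(k+1) − s_k reduces to t_k)

s_(k+1) = -2**(-k - 1)*factorial(k + 3) + 3
s_(k+1) − s_k = -(k + 1)*factorial(k + 2)/(2*2**k)
(s_(k+1) − s_k) − t_k = 0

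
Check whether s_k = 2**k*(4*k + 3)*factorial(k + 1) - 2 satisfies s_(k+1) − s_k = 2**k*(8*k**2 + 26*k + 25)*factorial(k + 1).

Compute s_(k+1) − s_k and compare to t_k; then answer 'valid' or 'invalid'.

Valid: the claim telescopes to t_k.

s_(k+1) = 2**(k + 1)*(4*k + 7)*factorial(k + 2) - 2
s_(k+1) − s_k = 2**k*(8*k**2 + 26*k + 25)*factorial(k + 1)
(s_(k+1) − s_k) − t_k = 0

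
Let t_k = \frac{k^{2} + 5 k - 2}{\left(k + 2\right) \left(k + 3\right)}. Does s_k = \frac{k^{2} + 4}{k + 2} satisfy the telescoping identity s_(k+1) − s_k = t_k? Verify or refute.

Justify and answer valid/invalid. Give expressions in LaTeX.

s_(k+1) = ((k + 1)**2 + 4)/(k + 3)
s_(k+1) − s_k = (k**2 + 5*k - 2)/(k**2 + 5*k + 6)
(s_(k+1) − s_k) − t_k = 0

Valid — Δs_k = t_k.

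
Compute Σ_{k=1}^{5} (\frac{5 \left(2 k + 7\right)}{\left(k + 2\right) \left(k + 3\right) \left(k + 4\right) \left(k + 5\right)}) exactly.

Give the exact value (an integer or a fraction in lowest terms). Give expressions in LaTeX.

Σ = 13/48

Step 1: r(k) = (k + 2)*(2*k + 9)/((k + 6)*(2*k + 7)).
A = k + 2, B = k + 6, C = k + 7/2.
Solve (k + 2)·f(k+1) − (k + 5)·f(k) = k + 7/2.
deg f ≤ 3 (via 1,1,1).
Solving with deg f ≤ 3: f(k) = k*(k + 3)*(k + 6)/16.
R(k) = B(k−1)·f(k)/C(k) = k*(k + 3)*(k + 5)*(k + 6)/(8*(2*k + 7)); s_k = R·t_k = 5*k*(k + 6)/(8*(k**2 + 6*k + 8)).
s_(k+1) − s_k = 5*(2*k + 7)/(k**4 + 14*k**3 + 71*k**2 + 154*k + 120) = t_k.
Evaluate s at k=6 and k=1: 9/16 and 7/24; difference 13/48.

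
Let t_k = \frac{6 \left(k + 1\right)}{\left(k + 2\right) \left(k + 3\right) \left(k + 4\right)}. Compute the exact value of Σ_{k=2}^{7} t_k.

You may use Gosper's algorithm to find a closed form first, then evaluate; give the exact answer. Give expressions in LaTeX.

Σ = 117/220

Compute t_(k+1)/t_k: get (k + 2)**2/((k + 1)*(k + 5)).
Factor: A=k + 2; B=k + 5; C=k + 1.
Set up (k + 2)·f(k+1) − (k + 4)·f(k) − (k + 1) = 0.
d = 2 from the (1,1,1) case.
Match coefficients ⇒ f(k) = k*(k + 1)/4.
Get s_k = R·t_k = 3*k*(k + 1)/(2*(k + 2)*(k + 3)) with R(k) = B(k−1)f(k)/C(k) = k*(k + 4)/4.
Δs = 6*(k + 1)/(k**3 + 9*k**2 + 26*k + 24), as required.
Σ_(k=2)^(7) t_k = s_(8) − s_(2) = 54/55 − (9/20) = 117/220.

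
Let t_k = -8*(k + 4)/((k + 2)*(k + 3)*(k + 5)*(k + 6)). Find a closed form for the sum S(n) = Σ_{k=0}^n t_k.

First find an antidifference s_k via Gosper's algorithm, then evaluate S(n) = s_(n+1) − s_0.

Ratio r(k) = (k + 2)*(k + 5)**2/((k + 4)**2*(k + 7)).
Gosper form: A/B · C(k+1)/C(k) with A=k + 2, B=k + 7, C=k**2 + 8*k + 16.
Set up (k + 2)·f(k+1) − (k + 6)·f(k) − (k**2 + 8*k + 16) = 0.
From deg A=1, deg B=1, deg C=2: d=4.
A polynomial solution: f(k) = k*(k + 3)*(k + 4)*(k + 7)/20.
Then R = B(k−1)f/C = k*(k + 3)*(k + 6)*(k + 7)/(20*(k + 4)), so s_k = R(k)·t_k = 2*k*(-k - 7)/(5*(k**2 + 7*k + 10)).
Verify: 8*(-k - 4)/(k**4 + 16*k**3 + 91*k**2 + 216*k + 180) matches t_k.
Telescope: S(n) = s_(n+1) − s_(0) = 2*(-n**2 - 9*n - 8)/(5*(n**2 + 9*n + 18)) − (0) = 2*(-n**2 - 9*n - 8)/(5*(n**2 + 9*n + 18)).

S(n) = 2*(-n**2 - 9*n - 8)/(5*(n**2 + 9*n + 18))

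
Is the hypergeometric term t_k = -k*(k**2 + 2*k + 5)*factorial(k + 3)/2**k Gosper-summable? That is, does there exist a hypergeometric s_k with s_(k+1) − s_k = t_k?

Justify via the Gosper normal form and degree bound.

Yes. s_k = -2**(1 - k)*(k**2 - 2*k + 2)*factorial(k + 3).

Ratio r(k) = (k + 1)*(k + 4)*(2*k + (k + 1)**2 + 7)/(2*k*(k**2 + 2*k + 5)).
Gosper form: A/B · C(k+1)/C(k) with A=k/2 + 2, B=1, C=k**3 + 2*k**2 + 5*k.
Key eq: (k/2 + 2)·f(k+1) = (1)·f(k) + (k**3 + 2*k**2 + 5*k).
Bound: deg f ≤ 2.
Solve for f: f(k) = 2*(k**2 - 2*k + 2) (degree 2 ≤ 2).
Then R = B(k−1)f/C = 2*(k**2 - 2*k + 2)/(k*(k**2 + 2*k + 5)), so s_k = R(k)·t_k = -2**(1 - k)*(k**2 - 2*k + 2)*factorial(k + 3).
Check: Δs_k = -k*(k**2 + 2*k + 5)*factorial(k + 3)/2**k. ✓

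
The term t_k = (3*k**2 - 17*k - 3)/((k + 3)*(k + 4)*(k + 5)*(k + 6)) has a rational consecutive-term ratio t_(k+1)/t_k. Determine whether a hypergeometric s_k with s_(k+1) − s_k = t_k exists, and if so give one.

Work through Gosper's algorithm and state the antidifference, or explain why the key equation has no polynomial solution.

Step 1: r(k) = (k + 3)*(17*k - 3*(k + 1)**2 + 20)/((k + 7)*(-3*k**2 + 17*k + 3)).
Factor: A=k + 3; B=k + 7; C=k**2 - 17*k/3 - 1.
Set up (k + 3)·f(k+1) − (k + 6)·f(k) − (k**2 - 17*k/3 - 1) = 0.
From deg A=1, deg B=1, deg C=2: d=3.
A polynomial solution: f(k) = k*(k**2 - 33*k + 17)/45.
So s_k = (B(k−1)f/C)·t_k = (k*(k + 6)*(k**2 - 33*k + 17)/(15*(3*k**2 - 17*k - 3)))·t_k = k*(k**2 - 33*k + 17)/(15*(k + 3)*(k + 4)*(k + 5)).
Verify: (3*k**2 - 17*k - 3)/(k**4 + 18*k**3 + 119*k**2 + 342*k + 360) matches t_k.

s_k = k*(k**2 - 33*k + 17)/(15*(k + 3)*(k + 4)*(k + 5))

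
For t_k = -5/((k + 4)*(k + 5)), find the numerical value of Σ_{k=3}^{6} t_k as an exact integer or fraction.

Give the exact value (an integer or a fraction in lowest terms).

Σ = -20/77

Ratio r(k) = (k + 4)/(k + 6).
So A=k + 4 and B=k + 6, with C=1.
Solve (k + 4)·f(k+1) − (k + 5)·f(k) = 1.
Bound: deg f ≤ 1.
Coefficient equations give f(k) = k/4.
Then R = B(k−1)f/C = k*(k + 5)/4, so s_k = R(k)·t_k = -5*k/(4*k + 16).
s_(k+1) − s_k = -5/(k**2 + 9*k + 20) = t_k.
Sum = s_(7) − s_(3); s_(7) = -35/44, s_(3) = -15/28 ⇒ -20/77.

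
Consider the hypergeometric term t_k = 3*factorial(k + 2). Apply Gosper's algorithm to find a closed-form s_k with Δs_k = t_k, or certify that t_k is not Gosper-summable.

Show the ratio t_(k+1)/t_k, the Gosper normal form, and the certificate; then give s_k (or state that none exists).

none (Gosper's algorithm certifies no s_k)

r(k) = k + 3 after simplifying.
Normal form (A,B,C) = (k + 3, 1, 1).
f must satisfy (k + 3)·f(k+1) − (1)·f(k) = 1.
From deg A=1, deg B=0, deg C=0: d=-1.
Negative degree bound (-1): no f exists, t_k not Gosper-summable.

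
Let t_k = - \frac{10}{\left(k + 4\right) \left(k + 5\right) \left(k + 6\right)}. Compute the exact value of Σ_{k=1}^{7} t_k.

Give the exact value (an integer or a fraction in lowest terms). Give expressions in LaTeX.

t_(k+1)/t_k = (k + 4)/(k + 7).
Take A(k)=k + 4, B(k)=k + 7, C(k)=1.
Solve (k + 4)·f(k+1) − (k + 6)·f(k) = 1.
Bound: deg f ≤ 2.
Match coefficients ⇒ f(k) = k*(k + 9)/40.
Get s_k = R·t_k = k*(-k - 9)/(4*(k + 4)*(k + 5)) with R(k) = B(k−1)f(k)/C(k) = k*(k + 6)*(k + 9)/40.
Δs = -10/(k**3 + 15*k**2 + 74*k + 120), as required.
Σ_(k=1)^(7) t_k = s_(8) − s_(1) = -17/78 − (-1/12) = -7/52.

Σ = -7/52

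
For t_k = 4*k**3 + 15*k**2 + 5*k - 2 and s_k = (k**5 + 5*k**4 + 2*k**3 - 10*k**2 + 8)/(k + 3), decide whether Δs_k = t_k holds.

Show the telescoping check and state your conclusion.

Invalid: residual (-3*k**4 - 24*k**3 - 54*k**2 - 15*k + 10)/(k**2 + 7*k + 12) ≠ 0.

s_(k+1) = (k**5 + 10*k**4 + 32*k**3 + 36*k**2 + 11*k + 6)/(k + 4)
s_(k+1) − s_k = (4*k**5 + 40*k**4 + 134*k**3 + 159*k**2 + 31*k - 14)/(k**2 + 7*k + 12)
(s_(k+1) − s_k) − t_k = (-3*k**4 - 24*k**3 - 54*k**2 - 15*k + 10)/(k**2 + 7*k + 12)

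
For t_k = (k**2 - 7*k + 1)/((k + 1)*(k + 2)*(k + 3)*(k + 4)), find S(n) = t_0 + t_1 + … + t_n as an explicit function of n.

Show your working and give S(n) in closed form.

t_(k+1)/t_k = -(k + 1)*(7*k - (k + 1)**2 + 6)/((k + 5)*(k**2 - 7*k + 1)).
Gosper form: A/B · C(k+1)/C(k) with A=k + 1, B=k + 5, C=k**2 - 7*k + 1.
Key eq: (k + 1)·f(k+1) = (k + 4)·f(k) + (k**2 - 7*k + 1).
Degrees (1,1,2) ⇒ d ≤ 3.
Match coefficients ⇒ f(k) = -k*(k - 2).
Then R = B(k−1)f/C = -k*(k - 2)*(k + 4)/(k**2 - 7*k + 1), so s_k = R(k)·t_k = k*(2 - k)/((k + 1)*(k + 2)*(k + 3)).
s_(k+1) − s_k = (k**2 - 7*k + 1)/(k**4 + 10*k**3 + 35*k**2 + 50*k + 24) = t_k.
Σ_(k=0)^n t_k = s_(n+1) − s_(0) = ((1 - n**2)/(n**3 + 9*n**2 + 26*n + 24)) − (0), i.e. (1 - n**2)/(n**3 + 9*n**2 + 26*n + 24).

S(n) = (1 - n**2)/(n**3 + 9*n**2 + 26*n + 24)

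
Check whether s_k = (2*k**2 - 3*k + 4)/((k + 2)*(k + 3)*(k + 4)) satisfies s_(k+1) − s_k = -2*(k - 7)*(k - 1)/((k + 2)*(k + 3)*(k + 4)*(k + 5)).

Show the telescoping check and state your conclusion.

valid (s_(k+1) − s_k reduces to t_k)

s_(k+1) = (-3*k + 2*(k + 1)**2 + 1)/((k + 3)*(k + 4)*(k + 5))
s_(k+1) − s_k = 2*(-k**2 + 8*k - 7)/(k**4 + 14*k**3 + 71*k**2 + 154*k + 120)
(s_(k+1) − s_k) − t_k = 0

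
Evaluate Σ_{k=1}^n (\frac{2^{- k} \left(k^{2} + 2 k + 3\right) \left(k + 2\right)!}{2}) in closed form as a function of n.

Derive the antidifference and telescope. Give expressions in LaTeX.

S(n) = -3 + \frac{2^{- n} n \left(n + 3\right)!}{2} + \frac{2^{- n} \left(n + 3\right)!}{2}

Step 1: r(k) = (k + 3)*(2*k + (k + 1)**2 + 5)/(2*(k**2 + 2*k + 3)).
Factor: A=k/2 + 3/2; B=1; C=k**2 + 2*k + 3.
Need (k/2 + 3/2)·f(k+1) − (1)·f(k) = k**2 + 2*k + 3.
Degrees (1,0,2) ⇒ d ≤ 1.
Match coefficients ⇒ f(k) = 2*k.
R(k) = B(k−1)·f(k)/C(k) = 2*k/(k**2 + 2*k + 3); s_k = R·t_k = k*factorial(k + 2)/2**k.
s_(k+1) − s_k = (k**2 + 2*k + 3)*factorial(k + 2)/(2*2**k) = t_k.
Evaluate: s_(n+1) = 2**(-n - 1)*(n + 1)*factorial(n + 3); subtract s_(1) = 3 ⇒ S(n) = -3 + n*factorial(n + 3)/(2*2**n) + factorial(n + 3)/(2*2**n).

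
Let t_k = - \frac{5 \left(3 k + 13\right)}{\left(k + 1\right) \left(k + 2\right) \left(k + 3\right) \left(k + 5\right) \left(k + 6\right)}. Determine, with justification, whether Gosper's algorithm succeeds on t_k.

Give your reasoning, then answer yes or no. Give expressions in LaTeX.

Yes. s_k = \frac{k \left(- k^{2} - 8 k - 17\right)}{2 \left(k^{3} + 8 k^{2} + 17 k + 10\right)}.

t_(k+1)/t_k = (k + 1)*(k + 5)*(3*k + 16)/((k + 4)*(k + 7)*(3*k + 13)).
Factor: A=k + 1; B=k + 7; C=k**2 + 25*k/3 + 52/3.
Solve (k + 1)·f(k+1) − (k + 6)·f(k) = k**2 + 25*k/3 + 52/3.
deg f ≤ 5 (via 1,1,2).
A polynomial solution: f(k) = k*(k + 3)*(k + 4)*(k**2 + 8*k + 17)/30.
Then R = B(k−1)f/C = k*(k + 3)*(k + 6)*(k**2 + 8*k + 17)/(10*(3*k + 13)), so s_k = R(k)·t_k = k*(-k**2 - 8*k - 17)/(2*(k**3 + 8*k**2 + 17*k + 10)).
s_(k+1) − s_k = 5*(-3*k - 13)/(k**5 + 17*k**4 + 107*k**3 + 307*k**2 + 396*k + 180) = t_k.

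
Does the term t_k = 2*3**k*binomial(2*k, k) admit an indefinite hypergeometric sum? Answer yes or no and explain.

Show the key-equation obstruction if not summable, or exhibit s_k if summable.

No — t_k has no hypergeometric antidifference.

r(k) = 6*(2*k + 1)/(k + 1) after simplifying.
A = 12*k + 6, B = k + 1, C = 1.
Need (12*k + 6)·f(k+1) − (k)·f(k) = 1.
deg f ≤ -1 (via 1,1,0).
Bound -1 < 0, so the key equation has no polynomial solution.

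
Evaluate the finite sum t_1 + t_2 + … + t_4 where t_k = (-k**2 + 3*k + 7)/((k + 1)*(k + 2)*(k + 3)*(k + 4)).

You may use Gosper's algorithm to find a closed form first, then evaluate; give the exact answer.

Σ = 37/336

The ratio is (k**3 - 10*k - 9)/(k**3 + 2*k**2 - 22*k - 35).
A = k + 1, B = k + 5, C = k**2 - 3*k - 7.
Set up (k + 1)·f(k+1) − (k + 4)·f(k) − (k**2 - 3*k - 7) = 0.
deg f ≤ 3 (via 1,1,2).
Match coefficients ⇒ f(k) = -k*(k**2 + 9*k + 11)/3.
R(k) = B(k−1)·f(k)/C(k) = -k*(k + 4)*(k**2 + 9*k + 11)/(3*(k**2 - 3*k - 7)); s_k = R·t_k = k*(k**2 + 9*k + 11)/(3*(k + 1)*(k + 2)*(k + 3)).
s_(k+1) − s_k = (-k**2 + 3*k + 7)/(k**4 + 10*k**3 + 35*k**2 + 50*k + 24) = t_k.
Telescoping: Σ = s_(5) − s_(1) = 45/112 − (7/24) = 37/336.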